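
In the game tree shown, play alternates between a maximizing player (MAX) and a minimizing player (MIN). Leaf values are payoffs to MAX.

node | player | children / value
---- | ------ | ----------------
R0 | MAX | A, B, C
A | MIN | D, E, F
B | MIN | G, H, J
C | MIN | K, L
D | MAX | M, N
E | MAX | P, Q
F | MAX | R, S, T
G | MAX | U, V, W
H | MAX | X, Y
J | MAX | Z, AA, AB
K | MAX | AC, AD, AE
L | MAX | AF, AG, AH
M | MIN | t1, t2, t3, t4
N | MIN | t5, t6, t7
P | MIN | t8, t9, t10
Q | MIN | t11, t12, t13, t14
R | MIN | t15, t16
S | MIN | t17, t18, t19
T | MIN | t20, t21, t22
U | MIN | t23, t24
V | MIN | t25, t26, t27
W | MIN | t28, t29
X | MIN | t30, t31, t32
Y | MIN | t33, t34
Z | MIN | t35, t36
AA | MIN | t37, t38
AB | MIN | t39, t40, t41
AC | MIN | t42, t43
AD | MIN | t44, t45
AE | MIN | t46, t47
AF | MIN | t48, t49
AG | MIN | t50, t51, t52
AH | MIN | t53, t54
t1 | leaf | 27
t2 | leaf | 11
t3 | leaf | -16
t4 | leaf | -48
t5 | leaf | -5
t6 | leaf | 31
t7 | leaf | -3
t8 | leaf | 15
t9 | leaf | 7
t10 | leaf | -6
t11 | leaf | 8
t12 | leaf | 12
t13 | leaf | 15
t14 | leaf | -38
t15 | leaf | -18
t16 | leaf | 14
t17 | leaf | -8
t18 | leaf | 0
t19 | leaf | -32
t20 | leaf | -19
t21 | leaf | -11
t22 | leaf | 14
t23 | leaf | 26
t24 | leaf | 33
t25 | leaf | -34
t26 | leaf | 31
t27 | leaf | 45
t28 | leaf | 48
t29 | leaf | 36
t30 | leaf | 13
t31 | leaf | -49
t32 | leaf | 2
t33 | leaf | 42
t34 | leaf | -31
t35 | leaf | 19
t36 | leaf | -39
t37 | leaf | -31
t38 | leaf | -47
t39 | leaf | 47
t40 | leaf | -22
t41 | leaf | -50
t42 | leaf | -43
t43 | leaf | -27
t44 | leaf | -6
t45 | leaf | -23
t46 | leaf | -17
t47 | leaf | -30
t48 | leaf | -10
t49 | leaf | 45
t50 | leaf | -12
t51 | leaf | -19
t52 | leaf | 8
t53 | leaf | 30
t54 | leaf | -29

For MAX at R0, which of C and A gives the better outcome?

A

AC (MIN): min(-43, -27) = -43
AD (MIN): min(-6, -23) = -23
AE (MIN): min(-17, -30) = -30
K (MAX): max(-43, -23, -30) = -23
AF (MIN): min(-10, 45) = -10
AG (MIN): min(-12, -19, 8) = -19
AH (MIN): min(30, -29) = -29
L (MAX): max(-10, -19, -29) = -10
C (MIN): min(-23, -10) = -23
M (MIN): min(27, 11, -16, -48) = -48
N (MIN): min(-5, 31, -3) = -5
D (MAX): max(-48, -5) = -5
P (MIN): min(15, 7, -6) = -6
Q (MIN): min(8, 12, 15, -38) = -38
E (MAX): max(-6, -38) = -6
R (MIN): min(-18, 14) = -18
S (MIN): min(-8, 0, -32) = -32
T (MIN): min(-19, -11, 14) = -19
F (MAX): max(-18, -32, -19) = -18
A (MIN): min(-5, -6, -18) = -18
MAX prefers the higher value; C=-23, A=-18. A is better since -18 > -23.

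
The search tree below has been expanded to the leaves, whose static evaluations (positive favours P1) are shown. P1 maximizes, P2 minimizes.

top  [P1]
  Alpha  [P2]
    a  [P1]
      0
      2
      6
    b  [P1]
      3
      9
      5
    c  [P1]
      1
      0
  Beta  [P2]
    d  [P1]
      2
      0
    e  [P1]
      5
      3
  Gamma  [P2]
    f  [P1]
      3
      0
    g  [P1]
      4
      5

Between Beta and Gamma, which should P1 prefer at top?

Gamma

d (P1): max(2, 0) = 2
e (P1): max(5, 3) = 5
Beta (P2): min(2, 5) = 2
f (P1): max(3, 0) = 3
g (P1): max(4, 5) = 5
Gamma (P2): min(3, 5) = 3
P1 prefers the higher value; Beta=2, Gamma=3. Gamma is better since 3 > 2.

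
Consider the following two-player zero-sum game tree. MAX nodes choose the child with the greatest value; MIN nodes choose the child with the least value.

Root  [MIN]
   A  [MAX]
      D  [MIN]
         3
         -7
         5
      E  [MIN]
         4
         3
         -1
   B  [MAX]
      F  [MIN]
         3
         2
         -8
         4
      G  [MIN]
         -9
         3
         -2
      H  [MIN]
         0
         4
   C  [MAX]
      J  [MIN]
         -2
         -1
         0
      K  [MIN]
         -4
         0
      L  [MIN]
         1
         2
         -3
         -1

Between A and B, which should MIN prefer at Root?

D (MIN): min(3, -7, 5) = -7
E (MIN): min(4, 3, -1) = -1
A (MAX): max(-7, -1) = -1
F (MIN): min(3, 2, -8, 4) = -8
G (MIN): min(-9, 3, -2) = -9
H (MIN): min(0, 4) = 0
B (MAX): max(-8, -9, 0) = 0
MIN prefers the lower value; A=-1, B=0. A is better since -1 < 0.

A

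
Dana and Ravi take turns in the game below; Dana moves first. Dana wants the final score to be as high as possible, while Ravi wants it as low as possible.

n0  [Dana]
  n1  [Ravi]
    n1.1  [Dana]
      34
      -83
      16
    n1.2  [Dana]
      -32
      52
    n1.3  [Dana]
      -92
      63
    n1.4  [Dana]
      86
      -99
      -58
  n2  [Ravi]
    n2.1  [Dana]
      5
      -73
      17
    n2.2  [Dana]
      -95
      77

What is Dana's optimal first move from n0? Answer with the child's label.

n1.1 (Dana): max(34, -83, 16) = 34
n1.2 (Dana): max(-32, 52) = 52
n1.3 (Dana): max(-92, 63) = 63
n1.4 (Dana): max(86, -99, -58) = 86
n1 (Ravi): min(34, 52, 63, 86) = 34
n2.1 (Dana): max(5, -73, 17) = 17
n2.2 (Dana): max(-95, 77) = 77
n2 (Ravi): min(17, 77) = 17
n0 (Dana): max(34, 17) = 34
Dana at n0 wants the highest of {n1=34, n2=17}, so chooses n1.

n1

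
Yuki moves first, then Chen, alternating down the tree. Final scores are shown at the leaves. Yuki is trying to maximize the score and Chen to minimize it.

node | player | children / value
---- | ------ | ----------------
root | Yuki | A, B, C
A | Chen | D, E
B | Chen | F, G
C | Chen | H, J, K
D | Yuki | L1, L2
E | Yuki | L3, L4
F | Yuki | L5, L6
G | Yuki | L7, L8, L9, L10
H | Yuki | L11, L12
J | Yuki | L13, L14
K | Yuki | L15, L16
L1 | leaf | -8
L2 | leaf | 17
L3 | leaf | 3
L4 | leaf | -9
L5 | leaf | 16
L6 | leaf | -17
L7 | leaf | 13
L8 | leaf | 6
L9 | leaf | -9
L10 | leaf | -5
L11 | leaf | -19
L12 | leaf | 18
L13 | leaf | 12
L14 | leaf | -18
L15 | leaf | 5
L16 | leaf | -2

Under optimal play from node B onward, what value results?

F (Yuki): max(16, -17) = 16
G (Yuki): max(13, 6, -9, -5) = 13
B (Chen): min(16, 13) = 13

13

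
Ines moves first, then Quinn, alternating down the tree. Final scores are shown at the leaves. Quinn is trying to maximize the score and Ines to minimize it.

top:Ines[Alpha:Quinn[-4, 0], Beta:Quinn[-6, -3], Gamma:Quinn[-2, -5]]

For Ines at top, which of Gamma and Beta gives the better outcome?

Beta

Gamma (Quinn): max(-2, -5) = -2
Beta (Quinn): max(-6, -3) = -3
Ines prefers the lower value; Gamma=-2, Beta=-3. Beta is better since -3 < -2.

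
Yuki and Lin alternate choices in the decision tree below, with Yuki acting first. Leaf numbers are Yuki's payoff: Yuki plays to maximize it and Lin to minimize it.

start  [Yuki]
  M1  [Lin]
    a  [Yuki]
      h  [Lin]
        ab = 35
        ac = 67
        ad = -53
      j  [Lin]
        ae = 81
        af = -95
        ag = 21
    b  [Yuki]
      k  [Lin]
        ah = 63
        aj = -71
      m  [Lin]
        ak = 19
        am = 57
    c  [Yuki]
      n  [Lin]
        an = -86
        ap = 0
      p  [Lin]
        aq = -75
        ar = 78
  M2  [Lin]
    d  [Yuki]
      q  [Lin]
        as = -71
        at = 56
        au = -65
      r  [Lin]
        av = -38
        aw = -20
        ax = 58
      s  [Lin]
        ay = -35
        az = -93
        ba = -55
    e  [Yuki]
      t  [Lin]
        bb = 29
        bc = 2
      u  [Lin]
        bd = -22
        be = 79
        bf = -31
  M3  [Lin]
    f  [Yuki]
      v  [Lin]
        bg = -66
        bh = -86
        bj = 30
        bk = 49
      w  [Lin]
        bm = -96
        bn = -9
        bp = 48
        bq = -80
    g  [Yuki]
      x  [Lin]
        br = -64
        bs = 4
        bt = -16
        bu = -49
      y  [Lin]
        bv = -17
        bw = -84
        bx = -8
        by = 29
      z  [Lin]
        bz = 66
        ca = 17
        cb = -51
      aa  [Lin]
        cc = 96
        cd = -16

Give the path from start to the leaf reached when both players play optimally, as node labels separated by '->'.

h (Lin): min(35, 67, -53) = -53
j (Lin): min(81, -95, 21) = -95
a (Yuki): max(-53, -95) = -53
k (Lin): min(63, -71) = -71
m (Lin): min(19, 57) = 19
b (Yuki): max(-71, 19) = 19
n (Lin): min(-86, 0) = -86
p (Lin): min(-75, 78) = -75
c (Yuki): max(-86, -75) = -75
M1 (Lin): min(-53, 19, -75) = -75
q (Lin): min(-71, 56, -65) = -71
r (Lin): min(-38, -20, 58) = -38
s (Lin): min(-35, -93, -55) = -93
d (Yuki): max(-71, -38, -93) = -38
t (Lin): min(29, 2) = 2
u (Lin): min(-22, 79, -31) = -31
e (Yuki): max(2, -31) = 2
M2 (Lin): min(-38, 2) = -38
v (Lin): min(-66, -86, 30, 49) = -86
w (Lin): min(-96, -9, 48, -80) = -96
f (Yuki): max(-86, -96) = -86
x (Lin): min(-64, 4, -16, -49) = -64
y (Lin): min(-17, -84, -8, 29) = -84
z (Lin): min(66, 17, -51) = -51
aa (Lin): min(96, -16) = -16
g (Yuki): max(-64, -84, -51, -16) = -16
M3 (Lin): min(-86, -16) = -86
start (Yuki): max(-75, -38, -86) = -38
At start, Yuki picks M2 (highest: -38).
At M2, Lin picks d (lowest: -38).
At d, Yuki picks r (highest: -38).
At r, Lin picks av (lowest: -38).
Terminal value -38.

start -> M2 -> d -> r -> av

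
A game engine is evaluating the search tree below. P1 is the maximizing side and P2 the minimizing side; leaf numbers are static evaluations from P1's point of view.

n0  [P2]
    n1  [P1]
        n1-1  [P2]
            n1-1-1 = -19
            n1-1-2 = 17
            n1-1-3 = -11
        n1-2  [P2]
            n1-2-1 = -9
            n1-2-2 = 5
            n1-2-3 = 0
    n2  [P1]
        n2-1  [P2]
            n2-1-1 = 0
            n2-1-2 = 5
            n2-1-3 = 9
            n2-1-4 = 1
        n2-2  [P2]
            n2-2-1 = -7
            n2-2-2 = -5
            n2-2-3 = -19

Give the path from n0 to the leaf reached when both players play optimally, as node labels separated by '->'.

n1-1 (P2): min(-19, 17, -11) = -19
n1-2 (P2): min(-9, 5, 0) = -9
n1 (P1): max(-19, -9) = -9
n2-1 (P2): min(0, 5, 9, 1) = 0
n2-2 (P2): min(-7, -5, -19) = -19
n2 (P1): max(0, -19) = 0
n0 (P2): min(-9, 0) = -9
At n0, P2 picks n1 (lowest: -9).
At n1, P1 picks n1-2 (highest: -9).
At n1-2, P2 picks n1-2-1 (lowest: -9).
Terminal value -9.

n0 -> n1 -> n1-2 -> n1-2-1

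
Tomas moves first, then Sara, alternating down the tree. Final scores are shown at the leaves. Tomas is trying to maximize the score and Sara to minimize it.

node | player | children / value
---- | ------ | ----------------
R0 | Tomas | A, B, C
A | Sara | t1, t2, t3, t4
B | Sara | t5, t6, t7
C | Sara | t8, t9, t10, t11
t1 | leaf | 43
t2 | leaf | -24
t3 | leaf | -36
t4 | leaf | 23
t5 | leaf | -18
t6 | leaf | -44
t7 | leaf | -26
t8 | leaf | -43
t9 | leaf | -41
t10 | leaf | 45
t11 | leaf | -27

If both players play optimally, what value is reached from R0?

A (Sara): min(43, -24, -36, 23) = -36
B (Sara): min(-18, -44, -26) = -44
C (Sara): min(-43, -41, 45, -27) = -43
R0 (Tomas): max(-36, -44, -43) = -36

-36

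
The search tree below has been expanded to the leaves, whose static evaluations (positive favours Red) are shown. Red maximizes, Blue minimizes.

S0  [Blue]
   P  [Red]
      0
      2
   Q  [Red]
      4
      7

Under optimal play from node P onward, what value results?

P (Red): max(0, 2) = 2

2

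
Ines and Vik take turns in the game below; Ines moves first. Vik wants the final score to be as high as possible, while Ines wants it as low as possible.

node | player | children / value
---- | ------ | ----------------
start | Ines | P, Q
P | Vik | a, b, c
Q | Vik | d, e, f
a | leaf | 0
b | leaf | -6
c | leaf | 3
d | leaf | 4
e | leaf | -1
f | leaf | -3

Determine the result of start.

P (Vik): max(0, -6, 3) = 3
Q (Vik): max(4, -1, -3) = 4
start (Ines): min(3, 4) = 3

3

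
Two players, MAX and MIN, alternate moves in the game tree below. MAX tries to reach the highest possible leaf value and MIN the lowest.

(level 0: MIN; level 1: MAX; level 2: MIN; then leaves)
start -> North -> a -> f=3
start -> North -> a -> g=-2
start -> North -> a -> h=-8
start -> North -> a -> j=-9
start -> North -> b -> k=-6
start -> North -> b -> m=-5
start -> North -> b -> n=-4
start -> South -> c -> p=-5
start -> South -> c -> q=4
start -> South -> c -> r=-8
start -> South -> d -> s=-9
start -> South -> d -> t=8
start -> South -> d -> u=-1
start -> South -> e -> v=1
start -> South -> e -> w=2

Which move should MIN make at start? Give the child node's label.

North

a (MIN): min(3, -2, -8, -9) = -9
b (MIN): min(-6, -5, -4) = -6
North (MAX): max(-9, -6) = -6
c (MIN): min(-5, 4, -8) = -8
d (MIN): min(-9, 8, -1) = -9
e (MIN): min(1, 2) = 1
South (MAX): max(-8, -9, 1) = 1
start (MIN): min(-6, 1) = -6
MIN at start wants the lowest of {North=-6, South=1}, so chooses North.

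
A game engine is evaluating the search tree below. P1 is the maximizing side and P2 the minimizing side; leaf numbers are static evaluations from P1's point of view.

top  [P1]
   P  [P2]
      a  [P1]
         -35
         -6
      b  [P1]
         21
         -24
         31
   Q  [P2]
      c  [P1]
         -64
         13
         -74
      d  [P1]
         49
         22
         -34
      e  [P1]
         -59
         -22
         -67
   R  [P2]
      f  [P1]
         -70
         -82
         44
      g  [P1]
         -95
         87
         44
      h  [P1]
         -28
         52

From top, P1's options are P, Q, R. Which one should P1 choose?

a (P1): max(-35, -6) = -6
b (P1): max(21, -24, 31) = 31
P (P2): min(-6, 31) = -6
c (P1): max(-64, 13, -74) = 13
d (P1): max(49, 22, -34) = 49
e (P1): max(-59, -22, -67) = -22
Q (P2): min(13, 49, -22) = -22
f (P1): max(-70, -82, 44) = 44
g (P1): max(-95, 87, 44) = 87
h (P1): max(-28, 52) = 52
R (P2): min(44, 87, 52) = 44
top (P1): max(-6, -22, 44) = 44
P1 at top wants the highest of {P=-6, Q=-22, R=44}, so chooses R.

R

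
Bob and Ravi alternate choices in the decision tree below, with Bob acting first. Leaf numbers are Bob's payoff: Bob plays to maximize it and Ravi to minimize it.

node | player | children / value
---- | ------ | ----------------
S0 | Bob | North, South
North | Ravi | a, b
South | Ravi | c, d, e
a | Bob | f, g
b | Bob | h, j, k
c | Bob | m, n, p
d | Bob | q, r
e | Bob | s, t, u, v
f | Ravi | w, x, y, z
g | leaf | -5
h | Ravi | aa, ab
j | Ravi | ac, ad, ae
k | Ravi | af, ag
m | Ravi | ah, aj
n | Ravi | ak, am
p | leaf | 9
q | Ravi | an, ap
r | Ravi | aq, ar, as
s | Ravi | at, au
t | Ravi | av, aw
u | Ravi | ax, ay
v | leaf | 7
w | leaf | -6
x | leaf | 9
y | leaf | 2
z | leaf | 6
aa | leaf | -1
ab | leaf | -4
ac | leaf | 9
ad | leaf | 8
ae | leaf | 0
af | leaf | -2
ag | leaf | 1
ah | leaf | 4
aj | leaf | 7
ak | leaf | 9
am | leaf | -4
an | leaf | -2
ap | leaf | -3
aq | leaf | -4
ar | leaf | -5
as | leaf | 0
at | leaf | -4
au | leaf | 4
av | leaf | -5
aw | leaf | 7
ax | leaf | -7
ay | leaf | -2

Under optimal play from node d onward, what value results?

q (Ravi): min(-2, -3) = -3
r (Ravi): min(-4, -5, 0) = -5
d (Bob): max(-3, -5) = -3

-3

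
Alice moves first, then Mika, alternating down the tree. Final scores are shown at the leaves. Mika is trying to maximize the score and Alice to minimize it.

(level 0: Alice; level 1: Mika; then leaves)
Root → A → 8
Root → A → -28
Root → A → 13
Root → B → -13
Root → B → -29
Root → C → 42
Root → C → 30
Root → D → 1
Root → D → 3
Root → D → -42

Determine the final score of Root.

-13

A (Mika): max(8, -28, 13) = 13
B (Mika): max(-13, -29) = -13
C (Mika): max(42, 30) = 42
D (Mika): max(1, 3, -42) = 3
Root (Alice): min(13, -13, 42, 3) = -13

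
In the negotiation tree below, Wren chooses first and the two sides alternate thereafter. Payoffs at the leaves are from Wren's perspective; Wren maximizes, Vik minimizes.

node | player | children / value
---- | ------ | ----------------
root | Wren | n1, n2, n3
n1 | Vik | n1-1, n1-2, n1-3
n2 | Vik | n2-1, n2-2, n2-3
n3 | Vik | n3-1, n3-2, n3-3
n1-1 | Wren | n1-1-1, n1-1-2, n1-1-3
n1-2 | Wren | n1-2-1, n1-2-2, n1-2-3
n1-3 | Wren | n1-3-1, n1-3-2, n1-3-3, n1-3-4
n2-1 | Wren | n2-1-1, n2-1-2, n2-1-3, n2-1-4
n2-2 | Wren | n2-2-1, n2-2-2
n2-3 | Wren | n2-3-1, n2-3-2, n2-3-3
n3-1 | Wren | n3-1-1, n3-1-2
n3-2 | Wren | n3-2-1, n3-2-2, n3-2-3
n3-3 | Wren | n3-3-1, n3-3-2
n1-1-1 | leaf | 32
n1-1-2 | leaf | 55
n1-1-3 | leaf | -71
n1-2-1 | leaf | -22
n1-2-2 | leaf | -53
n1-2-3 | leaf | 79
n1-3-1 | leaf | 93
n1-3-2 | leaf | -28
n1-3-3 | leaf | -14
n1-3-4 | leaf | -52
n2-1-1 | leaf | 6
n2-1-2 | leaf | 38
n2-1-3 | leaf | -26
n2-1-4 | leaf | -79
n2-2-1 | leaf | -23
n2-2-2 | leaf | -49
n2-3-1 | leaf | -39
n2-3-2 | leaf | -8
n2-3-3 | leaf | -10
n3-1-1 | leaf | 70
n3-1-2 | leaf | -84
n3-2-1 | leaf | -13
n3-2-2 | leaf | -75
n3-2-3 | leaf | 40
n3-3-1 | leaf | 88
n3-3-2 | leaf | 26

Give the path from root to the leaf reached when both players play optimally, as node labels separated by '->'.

root -> n1 -> n1-1 -> n1-1-2

n1-1 (Wren): max(32, 55, -71) = 55
n1-2 (Wren): max(-22, -53, 79) = 79
n1-3 (Wren): max(93, -28, -14, -52) = 93
n1 (Vik): min(55, 79, 93) = 55
n2-1 (Wren): max(6, 38, -26, -79) = 38
n2-2 (Wren): max(-23, -49) = -23
n2-3 (Wren): max(-39, -8, -10) = -8
n2 (Vik): min(38, -23, -8) = -23
n3-1 (Wren): max(70, -84) = 70
n3-2 (Wren): max(-13, -75, 40) = 40
n3-3 (Wren): max(88, 26) = 88
n3 (Vik): min(70, 40, 88) = 40
root (Wren): max(55, -23, 40) = 55
At root, Wren picks n1 (highest: 55).
At n1, Vik picks n1-1 (lowest: 55).
At n1-1, Wren picks n1-1-2 (highest: 55).
Terminal value 55.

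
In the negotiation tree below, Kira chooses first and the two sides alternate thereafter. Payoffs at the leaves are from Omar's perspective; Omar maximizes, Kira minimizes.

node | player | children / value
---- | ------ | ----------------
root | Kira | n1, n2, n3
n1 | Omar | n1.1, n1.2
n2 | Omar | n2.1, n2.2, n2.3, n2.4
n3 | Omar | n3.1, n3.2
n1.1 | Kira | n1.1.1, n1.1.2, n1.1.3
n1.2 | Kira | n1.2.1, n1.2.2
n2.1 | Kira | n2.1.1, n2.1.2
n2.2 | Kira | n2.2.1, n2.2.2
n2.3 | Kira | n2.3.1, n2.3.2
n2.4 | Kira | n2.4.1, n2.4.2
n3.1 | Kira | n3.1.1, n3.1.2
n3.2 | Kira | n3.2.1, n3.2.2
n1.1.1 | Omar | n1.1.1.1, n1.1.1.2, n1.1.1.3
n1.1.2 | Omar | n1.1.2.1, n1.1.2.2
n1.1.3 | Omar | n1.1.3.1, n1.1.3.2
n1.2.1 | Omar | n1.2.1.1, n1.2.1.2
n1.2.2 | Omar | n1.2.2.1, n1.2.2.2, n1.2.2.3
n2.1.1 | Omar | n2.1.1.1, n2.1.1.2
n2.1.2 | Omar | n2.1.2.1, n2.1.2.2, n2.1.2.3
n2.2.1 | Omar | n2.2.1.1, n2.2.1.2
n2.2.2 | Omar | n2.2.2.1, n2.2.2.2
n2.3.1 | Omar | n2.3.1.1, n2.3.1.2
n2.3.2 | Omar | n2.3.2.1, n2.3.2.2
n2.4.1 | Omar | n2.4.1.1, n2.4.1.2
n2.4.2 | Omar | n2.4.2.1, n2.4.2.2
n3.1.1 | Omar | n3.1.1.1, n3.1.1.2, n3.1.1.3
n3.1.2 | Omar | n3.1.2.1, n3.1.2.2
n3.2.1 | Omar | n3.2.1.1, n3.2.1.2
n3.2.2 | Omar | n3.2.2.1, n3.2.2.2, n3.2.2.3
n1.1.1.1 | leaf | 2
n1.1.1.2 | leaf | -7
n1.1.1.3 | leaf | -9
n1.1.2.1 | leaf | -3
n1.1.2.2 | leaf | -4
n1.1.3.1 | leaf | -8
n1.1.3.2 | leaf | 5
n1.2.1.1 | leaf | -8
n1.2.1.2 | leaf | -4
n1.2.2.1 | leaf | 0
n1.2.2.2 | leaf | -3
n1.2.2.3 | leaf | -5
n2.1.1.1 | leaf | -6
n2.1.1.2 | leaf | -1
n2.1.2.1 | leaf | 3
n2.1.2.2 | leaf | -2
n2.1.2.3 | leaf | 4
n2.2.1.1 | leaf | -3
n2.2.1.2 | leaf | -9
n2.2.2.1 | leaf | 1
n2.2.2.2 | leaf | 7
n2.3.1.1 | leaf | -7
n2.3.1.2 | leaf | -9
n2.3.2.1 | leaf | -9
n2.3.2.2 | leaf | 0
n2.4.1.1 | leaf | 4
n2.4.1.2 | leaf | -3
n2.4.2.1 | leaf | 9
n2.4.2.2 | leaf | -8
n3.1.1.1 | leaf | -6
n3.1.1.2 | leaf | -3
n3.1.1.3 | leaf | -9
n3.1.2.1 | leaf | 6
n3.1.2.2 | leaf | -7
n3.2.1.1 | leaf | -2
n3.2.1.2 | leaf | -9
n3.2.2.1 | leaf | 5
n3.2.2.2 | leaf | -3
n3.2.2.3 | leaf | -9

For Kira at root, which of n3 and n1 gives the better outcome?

n1

n3.1.1 (Omar): max(-6, -3, -9) = -3
n3.1.2 (Omar): max(6, -7) = 6
n3.1 (Kira): min(-3, 6) = -3
n3.2.1 (Omar): max(-2, -9) = -2
n3.2.2 (Omar): max(5, -3, -9) = 5
n3.2 (Kira): min(-2, 5) = -2
n3 (Omar): max(-3, -2) = -2
n1.1.1 (Omar): max(2, -7, -9) = 2
n1.1.2 (Omar): max(-3, -4) = -3
n1.1.3 (Omar): max(-8, 5) = 5
n1.1 (Kira): min(2, -3, 5) = -3
n1.2.1 (Omar): max(-8, -4) = -4
n1.2.2 (Omar): max(0, -3, -5) = 0
n1.2 (Kira): min(-4, 0) = -4
n1 (Omar): max(-3, -4) = -3
Kira prefers the lower value; n3=-2, n1=-3. n1 is better since -3 < -2.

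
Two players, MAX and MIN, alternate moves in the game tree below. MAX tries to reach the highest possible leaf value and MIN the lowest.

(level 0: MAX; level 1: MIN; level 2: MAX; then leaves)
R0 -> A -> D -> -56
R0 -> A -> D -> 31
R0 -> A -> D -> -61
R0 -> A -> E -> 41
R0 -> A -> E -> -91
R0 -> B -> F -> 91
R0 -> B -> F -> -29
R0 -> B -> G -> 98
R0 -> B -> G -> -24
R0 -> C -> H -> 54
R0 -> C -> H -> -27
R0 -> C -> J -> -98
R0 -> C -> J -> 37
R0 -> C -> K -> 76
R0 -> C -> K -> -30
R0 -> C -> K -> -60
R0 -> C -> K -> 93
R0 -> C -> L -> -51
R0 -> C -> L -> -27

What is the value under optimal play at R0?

91

D (MAX): max(-56, 31, -61) = 31
E (MAX): max(41, -91) = 41
A (MIN): min(31, 41) = 31
F (MAX): max(91, -29) = 91
G (MAX): max(98, -24) = 98
B (MIN): min(91, 98) = 91
H (MAX): max(54, -27) = 54
J (MAX): max(-98, 37) = 37
K (MAX): max(76, -30, -60, 93) = 93
L (MAX): max(-51, -27) = -27
C (MIN): min(54, 37, 93, -27) = -27
R0 (MAX): max(31, 91, -27) = 91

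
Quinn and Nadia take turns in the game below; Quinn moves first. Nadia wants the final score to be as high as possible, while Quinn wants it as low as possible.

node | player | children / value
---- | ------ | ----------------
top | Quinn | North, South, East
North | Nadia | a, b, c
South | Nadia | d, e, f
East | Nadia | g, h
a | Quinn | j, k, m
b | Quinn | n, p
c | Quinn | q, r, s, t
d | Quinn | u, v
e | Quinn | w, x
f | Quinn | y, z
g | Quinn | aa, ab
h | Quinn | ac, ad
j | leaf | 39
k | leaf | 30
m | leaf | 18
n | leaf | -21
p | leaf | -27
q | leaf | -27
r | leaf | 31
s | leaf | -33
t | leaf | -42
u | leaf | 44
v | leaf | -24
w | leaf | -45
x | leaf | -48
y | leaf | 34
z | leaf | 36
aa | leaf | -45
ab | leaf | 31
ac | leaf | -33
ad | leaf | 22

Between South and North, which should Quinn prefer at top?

d (Quinn): min(44, -24) = -24
e (Quinn): min(-45, -48) = -48
f (Quinn): min(34, 36) = 34
South (Nadia): max(-24, -48, 34) = 34
a (Quinn): min(39, 30, 18) = 18
b (Quinn): min(-21, -27) = -27
c (Quinn): min(-27, 31, -33, -42) = -42
North (Nadia): max(18, -27, -42) = 18
Quinn prefers the lower value; South=34, North=18. North is better since 18 < 34.

North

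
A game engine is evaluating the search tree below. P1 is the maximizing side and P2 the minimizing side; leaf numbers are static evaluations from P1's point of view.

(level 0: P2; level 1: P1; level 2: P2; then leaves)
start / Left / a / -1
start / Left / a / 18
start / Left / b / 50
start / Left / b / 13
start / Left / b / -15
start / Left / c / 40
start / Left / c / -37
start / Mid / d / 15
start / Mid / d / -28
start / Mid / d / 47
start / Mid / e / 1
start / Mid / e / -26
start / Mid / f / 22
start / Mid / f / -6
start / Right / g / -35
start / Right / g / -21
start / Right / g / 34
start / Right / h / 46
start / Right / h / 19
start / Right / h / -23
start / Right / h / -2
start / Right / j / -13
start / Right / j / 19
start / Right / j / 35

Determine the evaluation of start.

a (P2): min(-1, 18) = -1
b (P2): min(50, 13, -15) = -15
c (P2): min(40, -37) = -37
Left (P1): max(-1, -15, -37) = -1
d (P2): min(15, -28, 47) = -28
e (P2): min(1, -26) = -26
f (P2): min(22, -6) = -6
Mid (P1): max(-28, -26, -6) = -6
g (P2): min(-35, -21, 34) = -35
h (P2): min(46, 19, -23, -2) = -23
j (P2): min(-13, 19, 35) = -13
Right (P1): max(-35, -23, -13) = -13
start (P2): min(-1, -6, -13) = -13

-13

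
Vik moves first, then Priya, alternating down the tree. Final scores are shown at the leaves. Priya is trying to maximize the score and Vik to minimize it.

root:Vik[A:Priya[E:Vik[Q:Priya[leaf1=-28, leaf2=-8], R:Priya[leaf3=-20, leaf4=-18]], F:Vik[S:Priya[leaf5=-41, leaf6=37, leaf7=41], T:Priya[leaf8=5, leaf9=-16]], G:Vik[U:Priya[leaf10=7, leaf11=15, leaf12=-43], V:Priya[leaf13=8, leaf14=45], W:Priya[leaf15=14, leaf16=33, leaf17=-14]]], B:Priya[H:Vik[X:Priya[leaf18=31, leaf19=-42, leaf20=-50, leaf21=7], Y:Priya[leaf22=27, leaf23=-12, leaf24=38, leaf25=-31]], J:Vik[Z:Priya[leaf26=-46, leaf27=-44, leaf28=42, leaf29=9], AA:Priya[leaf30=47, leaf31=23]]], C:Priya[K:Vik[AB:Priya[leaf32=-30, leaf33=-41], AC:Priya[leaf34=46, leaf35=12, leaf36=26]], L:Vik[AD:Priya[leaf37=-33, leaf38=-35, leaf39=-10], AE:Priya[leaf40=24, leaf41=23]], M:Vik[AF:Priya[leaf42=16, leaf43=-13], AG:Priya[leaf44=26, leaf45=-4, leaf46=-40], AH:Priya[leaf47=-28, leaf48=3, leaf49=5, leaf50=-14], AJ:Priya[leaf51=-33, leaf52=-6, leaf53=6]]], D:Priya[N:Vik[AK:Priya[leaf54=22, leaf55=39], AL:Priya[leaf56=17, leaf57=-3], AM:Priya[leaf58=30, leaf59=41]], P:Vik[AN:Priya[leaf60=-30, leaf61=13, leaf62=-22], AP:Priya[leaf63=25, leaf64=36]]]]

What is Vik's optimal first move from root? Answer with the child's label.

Q (Priya): max(-28, -8) = -8
R (Priya): max(-20, -18) = -18
E (Vik): min(-8, -18) = -18
S (Priya): max(-41, 37, 41) = 41
T (Priya): max(5, -16) = 5
F (Vik): min(41, 5) = 5
U (Priya): max(7, 15, -43) = 15
V (Priya): max(8, 45) = 45
W (Priya): max(14, 33, -14) = 33
G (Vik): min(15, 45, 33) = 15
A (Priya): max(-18, 5, 15) = 15
X (Priya): max(31, -42, -50, 7) = 31
Y (Priya): max(27, -12, 38, -31) = 38
H (Vik): min(31, 38) = 31
Z (Priya): max(-46, -44, 42, 9) = 42
AA (Priya): max(47, 23) = 47
J (Vik): min(42, 47) = 42
B (Priya): max(31, 42) = 42
AB (Priya): max(-30, -41) = -30
AC (Priya): max(46, 12, 26) = 46
K (Vik): min(-30, 46) = -30
AD (Priya): max(-33, -35, -10) = -10
AE (Priya): max(24, 23) = 24
L (Vik): min(-10, 24) = -10
AF (Priya): max(16, -13) = 16
AG (Priya): max(26, -4, -40) = 26
AH (Priya): max(-28, 3, 5, -14) = 5
AJ (Priya): max(-33, -6, 6) = 6
M (Vik): min(16, 26, 5, 6) = 5
C (Priya): max(-30, -10, 5) = 5
AK (Priya): max(22, 39) = 39
AL (Priya): max(17, -3) = 17
AM (Priya): max(30, 41) = 41
N (Vik): min(39, 17, 41) = 17
AN (Priya): max(-30, 13, -22) = 13
AP (Priya): max(25, 36) = 36
P (Vik): min(13, 36) = 13
D (Priya): max(17, 13) = 17
root (Vik): min(15, 42, 5, 17) = 5
Vik at root wants the lowest of {A=15, B=42, C=5, D=17}, so chooses C.

C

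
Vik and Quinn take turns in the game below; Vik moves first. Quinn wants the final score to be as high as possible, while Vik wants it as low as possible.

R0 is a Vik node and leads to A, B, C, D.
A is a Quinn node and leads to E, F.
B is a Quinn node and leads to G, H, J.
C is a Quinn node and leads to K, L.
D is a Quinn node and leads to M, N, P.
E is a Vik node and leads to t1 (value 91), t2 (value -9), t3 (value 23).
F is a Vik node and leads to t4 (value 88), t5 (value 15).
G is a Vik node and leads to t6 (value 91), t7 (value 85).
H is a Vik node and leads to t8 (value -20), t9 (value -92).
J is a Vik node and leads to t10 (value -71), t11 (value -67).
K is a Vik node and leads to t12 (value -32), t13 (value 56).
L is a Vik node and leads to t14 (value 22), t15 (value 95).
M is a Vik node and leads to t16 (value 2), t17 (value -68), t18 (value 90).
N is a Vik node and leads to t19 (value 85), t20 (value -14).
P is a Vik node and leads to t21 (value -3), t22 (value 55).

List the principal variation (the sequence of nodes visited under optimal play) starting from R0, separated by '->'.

R0 -> D -> P -> t21

E (Vik): min(91, -9, 23) = -9
F (Vik): min(88, 15) = 15
A (Quinn): max(-9, 15) = 15
G (Vik): min(91, 85) = 85
H (Vik): min(-20, -92) = -92
J (Vik): min(-71, -67) = -71
B (Quinn): max(85, -92, -71) = 85
K (Vik): min(-32, 56) = -32
L (Vik): min(22, 95) = 22
C (Quinn): max(-32, 22) = 22
M (Vik): min(2, -68, 90) = -68
N (Vik): min(85, -14) = -14
P (Vik): min(-3, 55) = -3
D (Quinn): max(-68, -14, -3) = -3
R0 (Vik): min(15, 85, 22, -3) = -3
At R0, Vik picks D (lowest: -3).
At D, Quinn picks P (highest: -3).
At P, Vik picks t21 (lowest: -3).
Terminal value -3.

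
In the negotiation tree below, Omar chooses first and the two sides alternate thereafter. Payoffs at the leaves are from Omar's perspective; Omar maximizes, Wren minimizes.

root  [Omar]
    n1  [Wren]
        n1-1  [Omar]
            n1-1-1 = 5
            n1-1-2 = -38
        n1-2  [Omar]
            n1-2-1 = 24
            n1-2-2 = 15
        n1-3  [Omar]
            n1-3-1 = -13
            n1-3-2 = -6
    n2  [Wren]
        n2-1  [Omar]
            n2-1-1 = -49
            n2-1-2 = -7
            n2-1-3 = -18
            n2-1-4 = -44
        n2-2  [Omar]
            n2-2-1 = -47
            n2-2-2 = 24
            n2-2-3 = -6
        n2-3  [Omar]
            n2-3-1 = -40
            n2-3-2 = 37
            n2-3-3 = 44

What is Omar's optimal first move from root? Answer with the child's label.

n1

n1-1 (Omar): max(5, -38) = 5
n1-2 (Omar): max(24, 15) = 24
n1-3 (Omar): max(-13, -6) = -6
n1 (Wren): min(5, 24, -6) = -6
n2-1 (Omar): max(-49, -7, -18, -44) = -7
n2-2 (Omar): max(-47, 24, -6) = 24
n2-3 (Omar): max(-40, 37, 44) = 44
n2 (Wren): min(-7, 24, 44) = -7
root (Omar): max(-6, -7) = -6
Omar at root wants the highest of {n1=-6, n2=-7}, so chooses n1.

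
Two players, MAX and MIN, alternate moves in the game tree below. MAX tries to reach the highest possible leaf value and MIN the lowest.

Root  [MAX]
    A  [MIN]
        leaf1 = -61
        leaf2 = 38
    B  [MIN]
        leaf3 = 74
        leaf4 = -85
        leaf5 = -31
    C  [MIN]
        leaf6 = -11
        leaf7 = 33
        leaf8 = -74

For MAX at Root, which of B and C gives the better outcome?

B (MIN): min(74, -85, -31) = -85
C (MIN): min(-11, 33, -74) = -74
MAX prefers the higher value; B=-85, C=-74. C is better since -74 > -85.

C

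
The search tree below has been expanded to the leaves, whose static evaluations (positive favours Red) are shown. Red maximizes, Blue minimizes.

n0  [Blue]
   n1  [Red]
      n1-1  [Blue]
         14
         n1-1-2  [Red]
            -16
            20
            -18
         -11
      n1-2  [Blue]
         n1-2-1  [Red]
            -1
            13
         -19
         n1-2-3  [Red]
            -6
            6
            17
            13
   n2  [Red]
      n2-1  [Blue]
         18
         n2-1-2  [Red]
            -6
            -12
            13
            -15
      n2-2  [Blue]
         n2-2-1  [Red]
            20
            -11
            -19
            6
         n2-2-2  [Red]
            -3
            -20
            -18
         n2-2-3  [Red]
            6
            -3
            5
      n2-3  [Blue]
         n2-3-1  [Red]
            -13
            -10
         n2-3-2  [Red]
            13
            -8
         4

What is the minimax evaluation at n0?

-11

n1-1-2 (Red): max(-16, 20, -18) = 20
n1-1 (Blue): min(14, 20, -11) = -11
n1-2-1 (Red): max(-1, 13) = 13
n1-2-3 (Red): max(-6, 6, 17, 13) = 17
n1-2 (Blue): min(13, -19, 17) = -19
n1 (Red): max(-11, -19) = -11
n2-1-2 (Red): max(-6, -12, 13, -15) = 13
n2-1 (Blue): min(18, 13) = 13
n2-2-1 (Red): max(20, -11, -19, 6) = 20
n2-2-2 (Red): max(-3, -20, -18) = -3
n2-2-3 (Red): max(6, -3, 5) = 6
n2-2 (Blue): min(20, -3, 6) = -3
n2-3-1 (Red): max(-13, -10) = -10
n2-3-2 (Red): max(13, -8) = 13
n2-3 (Blue): min(-10, 13, 4) = -10
n2 (Red): max(13, -3, -10) = 13
n0 (Blue): min(-11, 13) = -11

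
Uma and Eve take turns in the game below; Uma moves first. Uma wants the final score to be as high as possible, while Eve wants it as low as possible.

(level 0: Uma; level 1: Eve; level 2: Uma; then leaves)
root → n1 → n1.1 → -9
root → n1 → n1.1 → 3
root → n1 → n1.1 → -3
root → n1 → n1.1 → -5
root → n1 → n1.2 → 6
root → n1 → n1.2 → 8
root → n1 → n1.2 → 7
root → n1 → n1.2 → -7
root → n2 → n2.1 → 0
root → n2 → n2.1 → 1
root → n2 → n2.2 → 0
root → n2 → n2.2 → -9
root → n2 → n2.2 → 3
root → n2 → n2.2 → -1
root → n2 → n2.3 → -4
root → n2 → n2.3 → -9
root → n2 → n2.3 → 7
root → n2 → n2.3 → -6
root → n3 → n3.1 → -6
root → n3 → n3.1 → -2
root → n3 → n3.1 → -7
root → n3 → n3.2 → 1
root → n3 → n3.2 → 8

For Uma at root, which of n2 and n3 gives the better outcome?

n2

n2.1 (Uma): max(0, 1) = 1
n2.2 (Uma): max(0, -9, 3, -1) = 3
n2.3 (Uma): max(-4, -9, 7, -6) = 7
n2 (Eve): min(1, 3, 7) = 1
n3.1 (Uma): max(-6, -2, -7) = -2
n3.2 (Uma): max(1, 8) = 8
n3 (Eve): min(-2, 8) = -2
Uma prefers the higher value; n2=1, n3=-2. n2 is better since 1 > -2.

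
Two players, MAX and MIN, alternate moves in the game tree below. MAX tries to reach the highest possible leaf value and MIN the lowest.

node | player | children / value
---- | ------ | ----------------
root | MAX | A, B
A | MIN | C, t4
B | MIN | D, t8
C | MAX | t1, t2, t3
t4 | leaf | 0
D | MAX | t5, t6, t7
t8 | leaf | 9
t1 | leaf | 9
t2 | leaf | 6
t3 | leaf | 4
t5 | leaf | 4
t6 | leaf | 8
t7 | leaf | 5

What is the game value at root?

8

C (MAX): max(9, 6, 4) = 9
A (MIN): min(9, 0) = 0
D (MAX): max(4, 8, 5) = 8
B (MIN): min(8, 9) = 8
root (MAX): max(0, 8) = 8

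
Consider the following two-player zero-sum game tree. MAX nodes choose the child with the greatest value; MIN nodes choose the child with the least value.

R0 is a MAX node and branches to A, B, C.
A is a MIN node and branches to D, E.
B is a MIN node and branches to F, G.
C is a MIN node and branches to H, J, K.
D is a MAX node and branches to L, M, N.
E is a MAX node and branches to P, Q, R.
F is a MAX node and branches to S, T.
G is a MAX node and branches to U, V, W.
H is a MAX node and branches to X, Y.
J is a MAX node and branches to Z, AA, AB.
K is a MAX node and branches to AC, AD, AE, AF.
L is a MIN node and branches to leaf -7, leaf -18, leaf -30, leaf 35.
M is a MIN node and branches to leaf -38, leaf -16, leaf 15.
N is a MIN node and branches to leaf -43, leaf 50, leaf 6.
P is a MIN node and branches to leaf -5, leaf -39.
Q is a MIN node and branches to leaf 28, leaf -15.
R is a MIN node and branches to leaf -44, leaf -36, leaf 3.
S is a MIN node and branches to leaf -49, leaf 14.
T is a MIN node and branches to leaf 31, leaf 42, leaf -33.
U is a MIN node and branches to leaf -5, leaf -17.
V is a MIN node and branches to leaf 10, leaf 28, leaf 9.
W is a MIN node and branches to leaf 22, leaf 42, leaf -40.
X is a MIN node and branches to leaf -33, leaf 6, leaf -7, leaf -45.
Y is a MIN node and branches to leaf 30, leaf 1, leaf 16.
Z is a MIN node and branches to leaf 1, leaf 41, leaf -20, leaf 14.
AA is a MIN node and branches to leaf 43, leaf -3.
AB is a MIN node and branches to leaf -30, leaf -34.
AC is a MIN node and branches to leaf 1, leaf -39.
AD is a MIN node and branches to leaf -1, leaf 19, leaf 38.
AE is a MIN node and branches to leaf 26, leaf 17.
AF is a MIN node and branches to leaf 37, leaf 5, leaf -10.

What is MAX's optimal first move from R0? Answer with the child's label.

C

L (MIN): min(-7, -18, -30, 35) = -30
M (MIN): min(-38, -16, 15) = -38
N (MIN): min(-43, 50, 6) = -43
D (MAX): max(-30, -38, -43) = -30
P (MIN): min(-5, -39) = -39
Q (MIN): min(28, -15) = -15
R (MIN): min(-44, -36, 3) = -44
E (MAX): max(-39, -15, -44) = -15
A (MIN): min(-30, -15) = -30
S (MIN): min(-49, 14) = -49
T (MIN): min(31, 42, -33) = -33
F (MAX): max(-49, -33) = -33
U (MIN): min(-5, -17) = -17
V (MIN): min(10, 28, 9) = 9
W (MIN): min(22, 42, -40) = -40
G (MAX): max(-17, 9, -40) = 9
B (MIN): min(-33, 9) = -33
X (MIN): min(-33, 6, -7, -45) = -45
Y (MIN): min(30, 1, 16) = 1
H (MAX): max(-45, 1) = 1
Z (MIN): min(1, 41, -20, 14) = -20
AA (MIN): min(43, -3) = -3
AB (MIN): min(-30, -34) = -34
J (MAX): max(-20, -3, -34) = -3
AC (MIN): min(1, -39) = -39
AD (MIN): min(-1, 19, 38) = -1
AE (MIN): min(26, 17) = 17
AF (MIN): min(37, 5, -10) = -10
K (MAX): max(-39, -1, 17, -10) = 17
C (MIN): min(1, -3, 17) = -3
R0 (MAX): max(-30, -33, -3) = -3
MAX at R0 wants the highest of {A=-30, B=-33, C=-3}, so chooses C.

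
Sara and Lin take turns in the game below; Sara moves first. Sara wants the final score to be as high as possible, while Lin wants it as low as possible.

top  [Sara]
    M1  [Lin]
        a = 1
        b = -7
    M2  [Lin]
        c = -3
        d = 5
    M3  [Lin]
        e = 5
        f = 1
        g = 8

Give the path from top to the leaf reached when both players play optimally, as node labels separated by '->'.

top -> M3 -> f

M1 (Lin): min(1, -7) = -7
M2 (Lin): min(-3, 5) = -3
M3 (Lin): min(5, 1, 8) = 1
top (Sara): max(-7, -3, 1) = 1
At top, Sara picks M3 (highest: 1).
At M3, Lin picks f (lowest: 1).
Terminal value 1.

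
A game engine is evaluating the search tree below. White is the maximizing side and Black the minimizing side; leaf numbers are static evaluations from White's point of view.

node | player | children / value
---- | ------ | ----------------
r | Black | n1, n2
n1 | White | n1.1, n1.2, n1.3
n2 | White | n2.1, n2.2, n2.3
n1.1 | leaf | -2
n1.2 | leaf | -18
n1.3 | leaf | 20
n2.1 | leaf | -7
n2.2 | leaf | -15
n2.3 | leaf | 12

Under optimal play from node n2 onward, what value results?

n2 (White): max(-7, -15, 12) = 12

12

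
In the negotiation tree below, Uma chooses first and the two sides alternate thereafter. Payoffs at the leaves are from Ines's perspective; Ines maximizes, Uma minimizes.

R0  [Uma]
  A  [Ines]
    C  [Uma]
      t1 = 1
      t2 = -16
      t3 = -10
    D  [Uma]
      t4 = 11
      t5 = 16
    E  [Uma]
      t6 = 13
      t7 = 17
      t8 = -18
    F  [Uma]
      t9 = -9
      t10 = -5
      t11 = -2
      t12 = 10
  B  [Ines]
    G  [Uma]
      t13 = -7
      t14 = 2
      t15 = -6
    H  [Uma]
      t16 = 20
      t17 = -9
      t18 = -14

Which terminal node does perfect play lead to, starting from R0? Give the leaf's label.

C (Uma): min(1, -16, -10) = -16
D (Uma): min(11, 16) = 11
E (Uma): min(13, 17, -18) = -18
F (Uma): min(-9, -5, -2, 10) = -9
A (Ines): max(-16, 11, -18, -9) = 11
G (Uma): min(-7, 2, -6) = -7
H (Uma): min(20, -9, -14) = -14
B (Ines): max(-7, -14) = -7
R0 (Uma): min(11, -7) = -7
At R0, Uma picks B (lowest: -7).
At B, Ines picks G (highest: -7).
At G, Uma picks t13 (lowest: -7).
Terminal value -7.

t13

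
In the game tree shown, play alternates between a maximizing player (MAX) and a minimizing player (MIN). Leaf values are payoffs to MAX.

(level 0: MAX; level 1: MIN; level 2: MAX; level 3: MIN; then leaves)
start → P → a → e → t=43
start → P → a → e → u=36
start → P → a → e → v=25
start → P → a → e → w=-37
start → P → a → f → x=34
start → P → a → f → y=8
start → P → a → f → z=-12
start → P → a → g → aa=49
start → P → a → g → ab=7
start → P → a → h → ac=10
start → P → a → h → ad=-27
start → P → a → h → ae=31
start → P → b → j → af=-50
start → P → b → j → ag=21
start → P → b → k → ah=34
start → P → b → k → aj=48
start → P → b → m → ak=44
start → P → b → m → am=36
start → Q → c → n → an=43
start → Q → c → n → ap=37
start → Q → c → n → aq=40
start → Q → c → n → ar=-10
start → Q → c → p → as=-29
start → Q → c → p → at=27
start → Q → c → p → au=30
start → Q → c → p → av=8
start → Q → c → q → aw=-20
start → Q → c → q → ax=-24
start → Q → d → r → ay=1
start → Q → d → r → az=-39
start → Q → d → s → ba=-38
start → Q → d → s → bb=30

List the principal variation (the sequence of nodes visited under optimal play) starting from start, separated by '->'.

start -> P -> a -> g -> ab

e (MIN): min(43, 36, 25, -37) = -37
f (MIN): min(34, 8, -12) = -12
g (MIN): min(49, 7) = 7
h (MIN): min(10, -27, 31) = -27
a (MAX): max(-37, -12, 7, -27) = 7
j (MIN): min(-50, 21) = -50
k (MIN): min(34, 48) = 34
m (MIN): min(44, 36) = 36
b (MAX): max(-50, 34, 36) = 36
P (MIN): min(7, 36) = 7
n (MIN): min(43, 37, 40, -10) = -10
p (MIN): min(-29, 27, 30, 8) = -29
q (MIN): min(-20, -24) = -24
c (MAX): max(-10, -29, -24) = -10
r (MIN): min(1, -39) = -39
s (MIN): min(-38, 30) = -38
d (MAX): max(-39, -38) = -38
Q (MIN): min(-10, -38) = -38
start (MAX): max(7, -38) = 7
At start, MAX picks P (highest: 7).
At P, MIN picks a (lowest: 7).
At a, MAX picks g (highest: 7).
At g, MIN picks ab (lowest: 7).
Terminal value 7.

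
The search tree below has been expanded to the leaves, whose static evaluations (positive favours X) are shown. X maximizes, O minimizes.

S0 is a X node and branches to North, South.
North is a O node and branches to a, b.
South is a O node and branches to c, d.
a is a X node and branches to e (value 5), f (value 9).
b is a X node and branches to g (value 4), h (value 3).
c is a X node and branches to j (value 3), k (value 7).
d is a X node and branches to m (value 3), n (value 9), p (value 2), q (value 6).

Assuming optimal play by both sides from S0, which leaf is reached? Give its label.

k

a (X): max(5, 9) = 9
b (X): max(4, 3) = 4
North (O): min(9, 4) = 4
c (X): max(3, 7) = 7
d (X): max(3, 9, 2, 6) = 9
South (O): min(7, 9) = 7
S0 (X): max(4, 7) = 7
At S0, X picks South (highest: 7).
At South, O picks c (lowest: 7).
At c, X picks k (highest: 7).
Terminal value 7.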